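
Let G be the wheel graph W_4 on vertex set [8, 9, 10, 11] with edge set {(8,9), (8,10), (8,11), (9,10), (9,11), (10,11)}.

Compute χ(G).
Clique number ω(G) = 4 (lower bound: χ ≥ ω).
The clique on [8, 9, 10, 11] has size 4, forcing χ ≥ 4, and the coloring below uses 4 colors, so χ(G) = 4.
A valid 4-coloring: color 1: [10]; color 2: [11]; color 3: [8]; color 4: [9].

χ(G) = 4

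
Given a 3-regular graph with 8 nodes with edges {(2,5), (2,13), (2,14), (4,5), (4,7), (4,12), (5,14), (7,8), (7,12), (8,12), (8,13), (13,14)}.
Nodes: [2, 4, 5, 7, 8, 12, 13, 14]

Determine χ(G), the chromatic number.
χ(G) = 3

Clique number ω(G) = 3 (lower bound: χ ≥ ω).
The clique on [2, 13, 14] has size 3, forcing χ ≥ 3, and the coloring below uses 3 colors, so χ(G) = 3.
A valid 3-coloring: color 1: [4, 8, 14]; color 2: [5, 12, 13]; color 3: [2, 7].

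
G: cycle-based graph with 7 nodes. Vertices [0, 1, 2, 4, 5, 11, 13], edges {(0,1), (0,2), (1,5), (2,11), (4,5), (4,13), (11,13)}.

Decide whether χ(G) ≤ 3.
A valid 3-coloring: color 1: [1, 2, 4]; color 2: [0, 5, 13]; color 3: [11].
(χ(G) = 3 ≤ 3.)

Yes, G is 3-colorable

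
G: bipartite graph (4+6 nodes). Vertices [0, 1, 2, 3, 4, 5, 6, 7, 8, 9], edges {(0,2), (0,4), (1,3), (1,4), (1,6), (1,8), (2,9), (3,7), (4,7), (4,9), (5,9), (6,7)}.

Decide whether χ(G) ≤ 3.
A valid 3-coloring: color 1: [0, 1, 7, 9]; color 2: [2, 3, 4, 5, 6, 8].
(χ(G) = 2 ≤ 3.)

Yes, G is 3-colorable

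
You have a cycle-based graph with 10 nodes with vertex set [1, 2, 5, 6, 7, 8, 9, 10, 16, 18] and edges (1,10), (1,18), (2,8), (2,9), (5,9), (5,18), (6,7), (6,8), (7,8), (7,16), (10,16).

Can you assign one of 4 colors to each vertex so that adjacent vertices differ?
Yes, G is 4-colorable

A valid 4-coloring: color 1: [1, 5, 8, 16]; color 2: [7, 9, 10, 18]; color 3: [2, 6].
(χ(G) = 3 ≤ 4.)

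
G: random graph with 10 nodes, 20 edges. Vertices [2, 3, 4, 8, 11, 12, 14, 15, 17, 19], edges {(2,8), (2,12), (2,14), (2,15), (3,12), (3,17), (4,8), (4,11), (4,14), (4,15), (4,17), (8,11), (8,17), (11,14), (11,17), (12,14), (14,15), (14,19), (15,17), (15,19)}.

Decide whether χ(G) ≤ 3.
The clique on vertices [4, 8, 11, 17] has size 4 > 3, so it alone needs 4 colors.

No, G is not 3-colorable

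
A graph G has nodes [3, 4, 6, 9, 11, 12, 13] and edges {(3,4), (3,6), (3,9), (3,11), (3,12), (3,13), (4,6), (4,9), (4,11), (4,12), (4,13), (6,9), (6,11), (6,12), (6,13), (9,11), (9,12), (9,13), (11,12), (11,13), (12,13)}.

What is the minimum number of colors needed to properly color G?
χ(G) = 7

Clique number ω(G) = 7 (lower bound: χ ≥ ω).
The clique on [3, 4, 6, 9, 11, 12, 13] has size 7, forcing χ ≥ 7, and the coloring below uses 7 colors, so χ(G) = 7.
A valid 7-coloring: color 1: [3]; color 2: [11]; color 3: [4]; color 4: [6]; color 5: [9]; color 6: [12]; color 7: [13].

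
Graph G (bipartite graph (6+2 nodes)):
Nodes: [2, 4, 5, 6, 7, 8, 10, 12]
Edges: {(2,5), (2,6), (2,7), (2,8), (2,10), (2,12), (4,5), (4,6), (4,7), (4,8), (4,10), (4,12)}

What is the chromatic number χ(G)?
χ(G) = 2

Clique number ω(G) = 2 (lower bound: χ ≥ ω).
The graph is bipartite (no odd cycle), so 2 colors suffice: χ(G) = 2.
A valid 2-coloring: color 1: [2, 4]; color 2: [5, 6, 7, 8, 10, 12].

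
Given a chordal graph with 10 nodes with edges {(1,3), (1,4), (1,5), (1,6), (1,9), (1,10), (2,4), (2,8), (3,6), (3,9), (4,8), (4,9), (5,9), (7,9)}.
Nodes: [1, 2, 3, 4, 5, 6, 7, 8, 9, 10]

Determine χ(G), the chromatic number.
χ(G) = 3

Clique number ω(G) = 3 (lower bound: χ ≥ ω).
The clique on [2, 4, 8] has size 3, forcing χ ≥ 3, and the coloring below uses 3 colors, so χ(G) = 3.
A valid 3-coloring: color 1: [1, 7, 8]; color 2: [2, 6, 9, 10]; color 3: [3, 4, 5].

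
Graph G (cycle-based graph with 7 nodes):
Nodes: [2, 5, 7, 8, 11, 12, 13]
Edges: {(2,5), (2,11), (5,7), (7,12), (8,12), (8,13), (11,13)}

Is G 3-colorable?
A valid 3-coloring: color 1: [5, 12, 13]; color 2: [7, 8, 11]; color 3: [2].
(χ(G) = 3 ≤ 3.)

Yes, G is 3-colorable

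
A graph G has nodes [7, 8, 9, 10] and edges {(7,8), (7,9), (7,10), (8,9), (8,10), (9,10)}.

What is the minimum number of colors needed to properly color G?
χ(G) = 4

Clique number ω(G) = 4 (lower bound: χ ≥ ω).
The clique on [7, 8, 9, 10] has size 4, forcing χ ≥ 4, and the coloring below uses 4 colors, so χ(G) = 4.
A valid 4-coloring: color 1: [10]; color 2: [7]; color 3: [9]; color 4: [8].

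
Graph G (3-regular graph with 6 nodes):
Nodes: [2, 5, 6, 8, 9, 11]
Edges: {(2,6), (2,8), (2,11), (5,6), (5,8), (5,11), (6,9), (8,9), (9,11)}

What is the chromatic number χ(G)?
Clique number ω(G) = 2 (lower bound: χ ≥ ω).
The graph is bipartite (no odd cycle), so 2 colors suffice: χ(G) = 2.
A valid 2-coloring: color 1: [2, 5, 9]; color 2: [6, 8, 11].

χ(G) = 2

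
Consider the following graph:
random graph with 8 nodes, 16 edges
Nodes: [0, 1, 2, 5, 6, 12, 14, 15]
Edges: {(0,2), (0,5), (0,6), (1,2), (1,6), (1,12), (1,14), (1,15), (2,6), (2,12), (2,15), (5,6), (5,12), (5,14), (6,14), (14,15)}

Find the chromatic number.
Clique number ω(G) = 3 (lower bound: χ ≥ ω).
Odd cycle [0, 5, 14, 1, 2] needs 3 colors (χ ≥ 3).
Vertex 6 is adjacent to every vertex of [0, 1, 2, 5, 14], which already need 3 colors among themselves, so 6 needs a new color (χ ≥ 4).
The coloring below uses 4 colors, so χ(G) = 4.
A valid 4-coloring: color 1: [1, 5]; color 2: [2, 14]; color 3: [6, 12, 15]; color 4: [0].

χ(G) = 4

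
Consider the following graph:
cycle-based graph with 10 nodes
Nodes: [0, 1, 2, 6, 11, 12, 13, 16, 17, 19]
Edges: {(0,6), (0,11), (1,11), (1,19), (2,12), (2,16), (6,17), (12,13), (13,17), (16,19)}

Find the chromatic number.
Clique number ω(G) = 2 (lower bound: χ ≥ ω).
The graph is bipartite (no odd cycle), so 2 colors suffice: χ(G) = 2.
A valid 2-coloring: color 1: [2, 6, 11, 13, 19]; color 2: [0, 1, 12, 16, 17].

χ(G) = 2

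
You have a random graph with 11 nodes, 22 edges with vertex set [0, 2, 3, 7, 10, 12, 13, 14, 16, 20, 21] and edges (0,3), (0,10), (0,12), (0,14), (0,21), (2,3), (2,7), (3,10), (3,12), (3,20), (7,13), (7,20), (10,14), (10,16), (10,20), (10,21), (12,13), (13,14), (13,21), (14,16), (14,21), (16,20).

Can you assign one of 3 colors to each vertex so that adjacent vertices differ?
The clique on vertices [0, 10, 14, 21] has size 4 > 3, so it alone needs 4 colors.

No, G is not 3-colorable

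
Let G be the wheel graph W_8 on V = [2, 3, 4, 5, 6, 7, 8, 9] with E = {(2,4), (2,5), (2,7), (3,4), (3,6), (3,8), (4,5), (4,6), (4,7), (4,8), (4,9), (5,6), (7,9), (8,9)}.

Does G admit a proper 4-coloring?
A valid 4-coloring: color 1: [4]; color 2: [2, 6, 8]; color 3: [3, 5, 9]; color 4: [7].
(χ(G) = 4 ≤ 4.)

Yes, G is 4-colorable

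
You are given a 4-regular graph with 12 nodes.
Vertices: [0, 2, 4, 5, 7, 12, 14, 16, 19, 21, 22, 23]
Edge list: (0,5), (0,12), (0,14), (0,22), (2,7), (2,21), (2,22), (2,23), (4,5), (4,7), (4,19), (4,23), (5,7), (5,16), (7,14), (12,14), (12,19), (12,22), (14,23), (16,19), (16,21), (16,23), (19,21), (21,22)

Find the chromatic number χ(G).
χ(G) = 3

Clique number ω(G) = 3 (lower bound: χ ≥ ω).
The clique on [0, 12, 22] has size 3, forcing χ ≥ 3, and the coloring below uses 3 colors, so χ(G) = 3.
A valid 3-coloring: color 1: [5, 14, 19, 22]; color 2: [0, 7, 21, 23]; color 3: [2, 4, 12, 16].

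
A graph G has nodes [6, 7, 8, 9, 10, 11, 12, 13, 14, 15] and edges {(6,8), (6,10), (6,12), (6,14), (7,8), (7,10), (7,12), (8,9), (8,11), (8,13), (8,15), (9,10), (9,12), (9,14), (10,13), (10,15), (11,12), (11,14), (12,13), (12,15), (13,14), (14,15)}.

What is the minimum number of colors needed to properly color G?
Clique number ω(G) = 2 (lower bound: χ ≥ ω).
The graph is bipartite (no odd cycle), so 2 colors suffice: χ(G) = 2.
A valid 2-coloring: color 1: [8, 10, 12, 14]; color 2: [6, 7, 9, 11, 13, 15].

χ(G) = 2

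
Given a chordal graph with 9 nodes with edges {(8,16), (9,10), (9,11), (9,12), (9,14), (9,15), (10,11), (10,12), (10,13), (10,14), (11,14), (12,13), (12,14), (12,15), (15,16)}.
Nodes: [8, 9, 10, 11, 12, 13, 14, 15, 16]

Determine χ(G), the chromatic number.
χ(G) = 4

Clique number ω(G) = 4 (lower bound: χ ≥ ω).
The clique on [9, 10, 11, 14] has size 4, forcing χ ≥ 4, and the coloring below uses 4 colors, so χ(G) = 4.
A valid 4-coloring: color 1: [8, 10, 15]; color 2: [9, 13, 16]; color 3: [11, 12]; color 4: [14].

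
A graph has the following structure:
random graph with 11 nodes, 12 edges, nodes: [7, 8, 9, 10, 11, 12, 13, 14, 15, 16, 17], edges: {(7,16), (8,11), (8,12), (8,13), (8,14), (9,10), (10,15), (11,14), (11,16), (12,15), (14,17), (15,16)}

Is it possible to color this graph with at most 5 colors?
Yes, G is 5-colorable

A valid 5-coloring: color 1: [8, 10, 16, 17]; color 2: [7, 9, 13, 14, 15]; color 3: [11, 12].
(χ(G) = 3 ≤ 5.)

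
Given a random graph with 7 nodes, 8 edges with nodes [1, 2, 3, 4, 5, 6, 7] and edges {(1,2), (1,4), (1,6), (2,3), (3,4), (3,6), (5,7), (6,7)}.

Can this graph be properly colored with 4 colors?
A valid 4-coloring: color 1: [1, 3, 7]; color 2: [2, 4, 5, 6].
(χ(G) = 2 ≤ 4.)

Yes, G is 4-colorable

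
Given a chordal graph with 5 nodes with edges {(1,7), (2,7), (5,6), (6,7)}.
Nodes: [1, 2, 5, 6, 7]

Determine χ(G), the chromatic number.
Clique number ω(G) = 2 (lower bound: χ ≥ ω).
The graph is bipartite (no odd cycle), so 2 colors suffice: χ(G) = 2.
A valid 2-coloring: color 1: [5, 7]; color 2: [1, 2, 6].

χ(G) = 2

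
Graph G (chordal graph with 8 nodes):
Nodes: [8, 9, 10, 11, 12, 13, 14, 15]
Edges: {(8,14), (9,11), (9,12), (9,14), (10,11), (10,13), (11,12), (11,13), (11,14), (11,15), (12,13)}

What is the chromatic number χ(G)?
Clique number ω(G) = 3 (lower bound: χ ≥ ω).
The clique on [9, 11, 12] has size 3, forcing χ ≥ 3, and the coloring below uses 3 colors, so χ(G) = 3.
A valid 3-coloring: color 1: [8, 11]; color 2: [10, 12, 14, 15]; color 3: [9, 13].

χ(G) = 3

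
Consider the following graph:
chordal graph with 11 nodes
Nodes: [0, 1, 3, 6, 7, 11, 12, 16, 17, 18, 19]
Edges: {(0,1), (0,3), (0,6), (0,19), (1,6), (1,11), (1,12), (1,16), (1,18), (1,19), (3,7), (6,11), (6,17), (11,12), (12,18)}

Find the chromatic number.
χ(G) = 3

Clique number ω(G) = 3 (lower bound: χ ≥ ω).
The clique on [0, 1, 19] has size 3, forcing χ ≥ 3, and the coloring below uses 3 colors, so χ(G) = 3.
A valid 3-coloring: color 1: [1, 3, 17]; color 2: [0, 7, 11, 16, 18]; color 3: [6, 12, 19].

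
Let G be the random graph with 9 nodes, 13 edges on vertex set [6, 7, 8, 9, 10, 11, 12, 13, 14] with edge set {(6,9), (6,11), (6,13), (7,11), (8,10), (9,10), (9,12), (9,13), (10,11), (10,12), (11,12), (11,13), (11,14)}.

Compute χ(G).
Clique number ω(G) = 3 (lower bound: χ ≥ ω).
The clique on [9, 10, 12] has size 3, forcing χ ≥ 3, and the coloring below uses 3 colors, so χ(G) = 3.
A valid 3-coloring: color 1: [8, 9, 11]; color 2: [7, 10, 13, 14]; color 3: [6, 12].

χ(G) = 3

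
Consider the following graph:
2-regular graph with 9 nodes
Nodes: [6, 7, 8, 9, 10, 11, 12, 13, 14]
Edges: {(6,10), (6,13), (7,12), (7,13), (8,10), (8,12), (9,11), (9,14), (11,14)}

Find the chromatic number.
Clique number ω(G) = 3 (lower bound: χ ≥ ω).
The clique on [9, 11, 14] has size 3, forcing χ ≥ 3, and the coloring below uses 3 colors, so χ(G) = 3.
A valid 3-coloring: color 1: [10, 11, 12, 13]; color 2: [6, 7, 8, 9]; color 3: [14].

χ(G) = 3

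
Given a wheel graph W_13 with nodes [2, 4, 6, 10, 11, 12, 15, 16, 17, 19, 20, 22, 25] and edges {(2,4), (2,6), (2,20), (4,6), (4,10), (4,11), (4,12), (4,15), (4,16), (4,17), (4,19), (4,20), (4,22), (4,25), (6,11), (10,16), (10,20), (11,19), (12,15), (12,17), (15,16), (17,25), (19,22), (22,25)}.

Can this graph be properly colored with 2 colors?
No, G is not 2-colorable

The clique on vertices [2, 4, 20] has size 3 > 2, so it alone needs 3 colors.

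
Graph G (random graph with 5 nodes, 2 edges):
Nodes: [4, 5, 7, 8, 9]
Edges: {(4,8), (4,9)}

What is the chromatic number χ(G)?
χ(G) = 2

Clique number ω(G) = 2 (lower bound: χ ≥ ω).
The graph is bipartite (no odd cycle), so 2 colors suffice: χ(G) = 2.
A valid 2-coloring: color 1: [4, 5, 7]; color 2: [8, 9].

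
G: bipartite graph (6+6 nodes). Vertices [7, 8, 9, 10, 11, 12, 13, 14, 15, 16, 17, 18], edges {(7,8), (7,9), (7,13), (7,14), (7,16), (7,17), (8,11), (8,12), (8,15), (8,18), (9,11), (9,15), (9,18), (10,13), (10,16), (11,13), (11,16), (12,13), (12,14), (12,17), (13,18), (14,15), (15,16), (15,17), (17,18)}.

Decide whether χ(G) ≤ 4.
A valid 4-coloring: color 1: [7, 10, 11, 12, 15, 18]; color 2: [8, 9, 13, 14, 16, 17].
(χ(G) = 2 ≤ 4.)

Yes, G is 4-colorable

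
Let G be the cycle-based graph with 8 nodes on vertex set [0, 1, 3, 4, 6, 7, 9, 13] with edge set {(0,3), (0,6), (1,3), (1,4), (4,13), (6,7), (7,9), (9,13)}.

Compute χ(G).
Clique number ω(G) = 2 (lower bound: χ ≥ ω).
The graph is bipartite (no odd cycle), so 2 colors suffice: χ(G) = 2.
A valid 2-coloring: color 1: [3, 4, 6, 9]; color 2: [0, 1, 7, 13].

χ(G) = 2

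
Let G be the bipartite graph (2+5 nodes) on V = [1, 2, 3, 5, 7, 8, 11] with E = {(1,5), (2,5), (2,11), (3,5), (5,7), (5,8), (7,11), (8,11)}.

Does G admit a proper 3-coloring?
Yes, G is 3-colorable

A valid 3-coloring: color 1: [5, 11]; color 2: [1, 2, 3, 7, 8].
(χ(G) = 2 ≤ 3.)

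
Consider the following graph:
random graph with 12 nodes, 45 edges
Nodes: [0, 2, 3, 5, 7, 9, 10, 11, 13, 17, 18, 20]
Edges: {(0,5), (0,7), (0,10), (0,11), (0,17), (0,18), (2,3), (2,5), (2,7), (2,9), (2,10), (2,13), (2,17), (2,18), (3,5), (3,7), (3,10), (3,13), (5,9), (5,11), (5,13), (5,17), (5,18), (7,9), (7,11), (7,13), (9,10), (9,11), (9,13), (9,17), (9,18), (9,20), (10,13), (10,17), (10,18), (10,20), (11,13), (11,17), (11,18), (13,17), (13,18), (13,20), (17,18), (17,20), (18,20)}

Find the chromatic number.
χ(G) = 6

Clique number ω(G) = 6 (lower bound: χ ≥ ω).
The clique on [2, 9, 10, 13, 17, 18] has size 6, forcing χ ≥ 6, and the coloring below uses 6 colors, so χ(G) = 6.
A valid 6-coloring: color 1: [0, 13]; color 2: [3, 9]; color 3: [7, 17]; color 4: [18]; color 5: [5, 10]; color 6: [2, 11, 20].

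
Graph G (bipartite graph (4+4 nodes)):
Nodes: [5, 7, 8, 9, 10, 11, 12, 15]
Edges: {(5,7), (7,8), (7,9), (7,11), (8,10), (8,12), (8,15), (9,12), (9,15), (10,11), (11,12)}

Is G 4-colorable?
Yes, G is 4-colorable

A valid 4-coloring: color 1: [5, 8, 9, 11]; color 2: [7, 10, 12, 15].
(χ(G) = 2 ≤ 4.)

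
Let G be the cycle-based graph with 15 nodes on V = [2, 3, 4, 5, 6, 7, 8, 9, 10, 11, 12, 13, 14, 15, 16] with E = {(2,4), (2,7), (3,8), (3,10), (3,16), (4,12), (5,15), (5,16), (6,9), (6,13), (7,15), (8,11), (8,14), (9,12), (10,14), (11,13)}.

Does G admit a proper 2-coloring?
Odd cycle [8, 11, 13, 6, 9, 12, 4, 2, 7, 15, 5, 16, 3] needs 3 colors (χ ≥ 3).
Hence χ(G) ≥ 3 > 2, so no proper 2-coloring exists.

No, G is not 2-colorable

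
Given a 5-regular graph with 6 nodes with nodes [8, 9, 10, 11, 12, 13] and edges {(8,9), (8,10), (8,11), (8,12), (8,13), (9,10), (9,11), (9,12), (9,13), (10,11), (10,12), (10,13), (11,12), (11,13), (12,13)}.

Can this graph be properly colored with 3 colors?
No, G is not 3-colorable

The clique on vertices [8, 9, 10, 11, 12, 13] has size 6 > 3, so it alone needs 6 colors.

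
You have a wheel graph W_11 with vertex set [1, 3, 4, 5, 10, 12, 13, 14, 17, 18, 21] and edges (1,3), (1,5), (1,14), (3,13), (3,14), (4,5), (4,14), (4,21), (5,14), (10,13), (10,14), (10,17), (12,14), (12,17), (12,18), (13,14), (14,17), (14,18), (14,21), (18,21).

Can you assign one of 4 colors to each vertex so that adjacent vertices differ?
A valid 4-coloring: color 1: [14]; color 2: [3, 5, 10, 12, 21]; color 3: [1, 4, 13, 17, 18].
(χ(G) = 3 ≤ 4.)

Yes, G is 4-colorable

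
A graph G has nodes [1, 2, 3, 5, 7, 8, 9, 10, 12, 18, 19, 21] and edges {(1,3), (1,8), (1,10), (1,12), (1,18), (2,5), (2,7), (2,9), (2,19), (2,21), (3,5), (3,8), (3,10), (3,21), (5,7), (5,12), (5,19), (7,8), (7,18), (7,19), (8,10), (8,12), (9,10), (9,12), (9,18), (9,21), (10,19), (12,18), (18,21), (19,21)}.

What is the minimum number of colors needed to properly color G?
Clique number ω(G) = 4 (lower bound: χ ≥ ω).
The clique on [1, 3, 8, 10] has size 4, forcing χ ≥ 4, and the coloring below uses 4 colors, so χ(G) = 4.
A valid 4-coloring: color 1: [1, 5, 9]; color 2: [3, 12, 19]; color 3: [7, 10, 21]; color 4: [2, 8, 18].

χ(G) = 4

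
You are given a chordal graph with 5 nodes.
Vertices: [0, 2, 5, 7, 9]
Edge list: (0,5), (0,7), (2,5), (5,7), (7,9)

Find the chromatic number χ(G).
χ(G) = 3

Clique number ω(G) = 3 (lower bound: χ ≥ ω).
The clique on [0, 5, 7] has size 3, forcing χ ≥ 3, and the coloring below uses 3 colors, so χ(G) = 3.
A valid 3-coloring: color 1: [2, 7]; color 2: [5, 9]; color 3: [0].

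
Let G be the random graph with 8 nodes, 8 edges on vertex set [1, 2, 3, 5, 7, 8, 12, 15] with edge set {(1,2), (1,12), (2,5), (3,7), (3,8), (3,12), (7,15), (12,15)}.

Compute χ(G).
χ(G) = 2

Clique number ω(G) = 2 (lower bound: χ ≥ ω).
The graph is bipartite (no odd cycle), so 2 colors suffice: χ(G) = 2.
A valid 2-coloring: color 1: [1, 3, 5, 15]; color 2: [2, 7, 8, 12].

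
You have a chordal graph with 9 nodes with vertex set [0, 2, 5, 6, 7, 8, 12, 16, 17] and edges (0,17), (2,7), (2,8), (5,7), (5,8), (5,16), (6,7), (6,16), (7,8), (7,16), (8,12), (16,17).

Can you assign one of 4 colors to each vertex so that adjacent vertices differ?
Yes, G is 4-colorable

A valid 4-coloring: color 1: [7, 12, 17]; color 2: [0, 8, 16]; color 3: [2, 5, 6].
(χ(G) = 3 ≤ 4.)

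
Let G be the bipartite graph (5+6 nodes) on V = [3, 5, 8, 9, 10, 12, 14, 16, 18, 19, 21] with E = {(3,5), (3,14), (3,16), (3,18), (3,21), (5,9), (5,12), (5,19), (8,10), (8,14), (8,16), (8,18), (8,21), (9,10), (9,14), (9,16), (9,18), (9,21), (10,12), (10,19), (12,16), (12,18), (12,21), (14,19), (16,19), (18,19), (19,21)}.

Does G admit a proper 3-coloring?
Yes, G is 3-colorable

A valid 3-coloring: color 1: [3, 8, 9, 12, 19]; color 2: [5, 10, 14, 16, 18, 21].
(χ(G) = 2 ≤ 3.)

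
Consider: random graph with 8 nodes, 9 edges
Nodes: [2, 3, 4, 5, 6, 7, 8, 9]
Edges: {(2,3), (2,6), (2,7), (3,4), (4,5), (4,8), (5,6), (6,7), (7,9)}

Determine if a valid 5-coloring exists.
A valid 5-coloring: color 1: [2, 4, 9]; color 2: [3, 6, 8]; color 3: [5, 7].
(χ(G) = 3 ≤ 5.)

Yes, G is 5-colorable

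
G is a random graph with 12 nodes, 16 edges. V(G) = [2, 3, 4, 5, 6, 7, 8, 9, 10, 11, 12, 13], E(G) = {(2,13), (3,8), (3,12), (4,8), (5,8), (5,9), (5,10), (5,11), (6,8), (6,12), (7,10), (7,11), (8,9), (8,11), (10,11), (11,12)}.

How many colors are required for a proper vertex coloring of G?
χ(G) = 3

Clique number ω(G) = 3 (lower bound: χ ≥ ω).
The clique on [7, 10, 11] has size 3, forcing χ ≥ 3, and the coloring below uses 3 colors, so χ(G) = 3.
A valid 3-coloring: color 1: [2, 8, 10, 12]; color 2: [3, 4, 6, 9, 11, 13]; color 3: [5, 7].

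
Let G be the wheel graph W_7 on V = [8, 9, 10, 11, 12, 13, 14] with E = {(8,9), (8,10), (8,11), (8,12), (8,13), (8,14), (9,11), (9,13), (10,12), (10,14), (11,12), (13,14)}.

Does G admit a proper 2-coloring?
No, G is not 2-colorable

The clique on vertices [8, 9, 11] has size 3 > 2, so it alone needs 3 colors.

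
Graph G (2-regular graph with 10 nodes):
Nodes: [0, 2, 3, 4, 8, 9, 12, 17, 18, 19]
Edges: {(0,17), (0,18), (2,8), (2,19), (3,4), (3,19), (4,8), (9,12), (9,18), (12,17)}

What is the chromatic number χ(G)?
χ(G) = 3

Clique number ω(G) = 2 (lower bound: χ ≥ ω).
Odd cycle [3, 4, 8, 2, 19] needs 3 colors (χ ≥ 3).
The coloring below uses 3 colors, so χ(G) = 3.
A valid 3-coloring: color 1: [0, 2, 4, 9]; color 2: [3, 8, 17, 18]; color 3: [12, 19].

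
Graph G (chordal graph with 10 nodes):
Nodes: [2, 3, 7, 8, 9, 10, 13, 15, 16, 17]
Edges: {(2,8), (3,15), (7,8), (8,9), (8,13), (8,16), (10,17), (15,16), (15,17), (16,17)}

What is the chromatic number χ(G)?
χ(G) = 3

Clique number ω(G) = 3 (lower bound: χ ≥ ω).
The clique on [15, 16, 17] has size 3, forcing χ ≥ 3, and the coloring below uses 3 colors, so χ(G) = 3.
A valid 3-coloring: color 1: [3, 8, 17]; color 2: [2, 7, 9, 10, 13, 16]; color 3: [15].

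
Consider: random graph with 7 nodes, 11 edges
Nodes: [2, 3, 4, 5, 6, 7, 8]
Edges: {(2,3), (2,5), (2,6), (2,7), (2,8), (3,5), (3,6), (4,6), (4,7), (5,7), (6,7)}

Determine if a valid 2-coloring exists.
No, G is not 2-colorable

The clique on vertices [2, 3, 5] has size 3 > 2, so it alone needs 3 colors.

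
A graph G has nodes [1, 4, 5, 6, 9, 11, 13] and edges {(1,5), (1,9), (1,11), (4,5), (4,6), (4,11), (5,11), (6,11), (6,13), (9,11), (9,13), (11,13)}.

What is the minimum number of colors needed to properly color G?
Clique number ω(G) = 3 (lower bound: χ ≥ ω).
The clique on [1, 9, 11] has size 3, forcing χ ≥ 3, and the coloring below uses 3 colors, so χ(G) = 3.
A valid 3-coloring: color 1: [11]; color 2: [1, 4, 13]; color 3: [5, 6, 9].

χ(G) = 3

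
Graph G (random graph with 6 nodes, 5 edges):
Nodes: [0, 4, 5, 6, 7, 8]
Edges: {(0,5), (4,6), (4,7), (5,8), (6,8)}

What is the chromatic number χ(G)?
Clique number ω(G) = 2 (lower bound: χ ≥ ω).
The graph is bipartite (no odd cycle), so 2 colors suffice: χ(G) = 2.
A valid 2-coloring: color 1: [5, 6, 7]; color 2: [0, 4, 8].

χ(G) = 2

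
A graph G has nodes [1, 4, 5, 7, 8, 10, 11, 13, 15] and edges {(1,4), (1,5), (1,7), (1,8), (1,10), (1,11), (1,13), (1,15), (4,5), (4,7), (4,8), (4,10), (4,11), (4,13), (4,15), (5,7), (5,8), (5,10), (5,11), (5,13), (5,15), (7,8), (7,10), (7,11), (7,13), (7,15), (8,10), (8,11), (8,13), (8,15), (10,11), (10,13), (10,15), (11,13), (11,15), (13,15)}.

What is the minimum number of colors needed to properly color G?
χ(G) = 9

Clique number ω(G) = 9 (lower bound: χ ≥ ω).
The clique on [1, 4, 5, 7, 8, 10, 11, 13, 15] has size 9, forcing χ ≥ 9, and the coloring below uses 9 colors, so χ(G) = 9.
A valid 9-coloring: color 1: [10]; color 2: [13]; color 3: [5]; color 4: [15]; color 5: [4]; color 6: [11]; color 7: [8]; color 8: [7]; color 9: [1].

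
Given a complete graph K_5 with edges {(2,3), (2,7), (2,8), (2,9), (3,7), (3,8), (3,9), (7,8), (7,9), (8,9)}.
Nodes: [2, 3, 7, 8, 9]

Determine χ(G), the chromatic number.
χ(G) = 5

Clique number ω(G) = 5 (lower bound: χ ≥ ω).
The clique on [2, 3, 7, 8, 9] has size 5, forcing χ ≥ 5, and the coloring below uses 5 colors, so χ(G) = 5.
A valid 5-coloring: color 1: [3]; color 2: [7]; color 3: [2]; color 4: [8]; color 5: [9].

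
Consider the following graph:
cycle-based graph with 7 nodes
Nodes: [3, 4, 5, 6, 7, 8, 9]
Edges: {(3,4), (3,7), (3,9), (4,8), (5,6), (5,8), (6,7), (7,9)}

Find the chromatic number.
Clique number ω(G) = 3 (lower bound: χ ≥ ω).
The clique on [3, 7, 9] has size 3, forcing χ ≥ 3, and the coloring below uses 3 colors, so χ(G) = 3.
A valid 3-coloring: color 1: [3, 6, 8]; color 2: [4, 5, 7]; color 3: [9].

χ(G) = 3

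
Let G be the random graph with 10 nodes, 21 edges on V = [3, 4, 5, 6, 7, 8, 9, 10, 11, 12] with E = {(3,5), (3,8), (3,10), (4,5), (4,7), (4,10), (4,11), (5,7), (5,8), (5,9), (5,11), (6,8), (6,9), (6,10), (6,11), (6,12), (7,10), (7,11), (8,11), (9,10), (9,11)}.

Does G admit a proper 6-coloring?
Yes, G is 6-colorable

A valid 6-coloring: color 1: [5, 6]; color 2: [10, 11, 12]; color 3: [3, 4, 9]; color 4: [7, 8].
(χ(G) = 4 ≤ 6.)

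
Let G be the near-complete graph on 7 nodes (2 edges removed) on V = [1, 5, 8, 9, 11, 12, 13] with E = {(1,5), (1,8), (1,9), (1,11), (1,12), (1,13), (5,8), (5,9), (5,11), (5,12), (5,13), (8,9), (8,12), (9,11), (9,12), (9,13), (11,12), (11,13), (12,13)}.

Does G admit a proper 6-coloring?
A valid 6-coloring: color 1: [9]; color 2: [12]; color 3: [5]; color 4: [1]; color 5: [8, 13]; color 6: [11].
(χ(G) = 6 ≤ 6.)

Yes, G is 6-colorable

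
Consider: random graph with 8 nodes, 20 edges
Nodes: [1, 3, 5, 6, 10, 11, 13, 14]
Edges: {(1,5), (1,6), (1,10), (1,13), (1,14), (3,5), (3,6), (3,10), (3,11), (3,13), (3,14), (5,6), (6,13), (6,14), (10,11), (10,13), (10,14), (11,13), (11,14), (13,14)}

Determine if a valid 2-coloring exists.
The clique on vertices [3, 10, 11, 13, 14] has size 5 > 2, so it alone needs 5 colors.

No, G is not 2-colorable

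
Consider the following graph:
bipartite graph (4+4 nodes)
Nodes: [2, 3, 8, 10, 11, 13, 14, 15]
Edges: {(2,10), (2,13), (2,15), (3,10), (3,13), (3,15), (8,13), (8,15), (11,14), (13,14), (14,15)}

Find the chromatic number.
Clique number ω(G) = 2 (lower bound: χ ≥ ω).
The graph is bipartite (no odd cycle), so 2 colors suffice: χ(G) = 2.
A valid 2-coloring: color 1: [10, 11, 13, 15]; color 2: [2, 3, 8, 14].

χ(G) = 2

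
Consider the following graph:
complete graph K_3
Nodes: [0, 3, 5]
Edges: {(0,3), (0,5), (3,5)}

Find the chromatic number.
χ(G) = 3

Clique number ω(G) = 3 (lower bound: χ ≥ ω).
The clique on [0, 3, 5] has size 3, forcing χ ≥ 3, and the coloring below uses 3 colors, so χ(G) = 3.
A valid 3-coloring: color 1: [5]; color 2: [3]; color 3: [0].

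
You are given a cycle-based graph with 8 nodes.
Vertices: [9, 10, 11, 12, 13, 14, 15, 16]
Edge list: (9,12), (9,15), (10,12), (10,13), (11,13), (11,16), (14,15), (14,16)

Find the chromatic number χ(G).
Clique number ω(G) = 2 (lower bound: χ ≥ ω).
The graph is bipartite (no odd cycle), so 2 colors suffice: χ(G) = 2.
A valid 2-coloring: color 1: [12, 13, 15, 16]; color 2: [9, 10, 11, 14].

χ(G) = 2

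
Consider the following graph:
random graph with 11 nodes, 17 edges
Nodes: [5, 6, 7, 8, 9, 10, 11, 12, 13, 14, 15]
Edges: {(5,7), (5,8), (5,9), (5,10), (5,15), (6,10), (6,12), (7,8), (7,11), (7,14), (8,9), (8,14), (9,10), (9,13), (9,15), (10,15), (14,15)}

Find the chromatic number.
χ(G) = 4

Clique number ω(G) = 4 (lower bound: χ ≥ ω).
The clique on [5, 9, 10, 15] has size 4, forcing χ ≥ 4, and the coloring below uses 4 colors, so χ(G) = 4.
A valid 4-coloring: color 1: [5, 6, 11, 13, 14]; color 2: [7, 9, 12]; color 3: [8, 15]; color 4: [10].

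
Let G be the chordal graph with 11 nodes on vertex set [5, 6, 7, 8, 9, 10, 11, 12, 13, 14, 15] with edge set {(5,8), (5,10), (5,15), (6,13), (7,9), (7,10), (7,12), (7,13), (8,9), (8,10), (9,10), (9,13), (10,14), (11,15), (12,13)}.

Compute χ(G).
χ(G) = 3

Clique number ω(G) = 3 (lower bound: χ ≥ ω).
The clique on [8, 9, 10] has size 3, forcing χ ≥ 3, and the coloring below uses 3 colors, so χ(G) = 3.
A valid 3-coloring: color 1: [10, 13, 15]; color 2: [5, 6, 9, 11, 12, 14]; color 3: [7, 8].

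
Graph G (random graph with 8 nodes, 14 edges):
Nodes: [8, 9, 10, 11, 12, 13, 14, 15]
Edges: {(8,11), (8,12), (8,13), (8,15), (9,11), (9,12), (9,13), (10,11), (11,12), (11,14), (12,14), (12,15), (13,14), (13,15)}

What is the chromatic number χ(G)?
χ(G) = 3

Clique number ω(G) = 3 (lower bound: χ ≥ ω).
The clique on [8, 11, 12] has size 3, forcing χ ≥ 3, and the coloring below uses 3 colors, so χ(G) = 3.
A valid 3-coloring: color 1: [10, 12, 13]; color 2: [11, 15]; color 3: [8, 9, 14].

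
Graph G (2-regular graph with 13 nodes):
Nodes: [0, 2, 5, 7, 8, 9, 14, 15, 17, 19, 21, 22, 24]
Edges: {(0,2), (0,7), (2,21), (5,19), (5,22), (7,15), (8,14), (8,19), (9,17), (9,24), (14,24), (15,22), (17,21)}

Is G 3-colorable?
A valid 3-coloring: color 1: [2, 7, 17, 19, 22, 24]; color 2: [0, 5, 8, 9, 15, 21]; color 3: [14].
(χ(G) = 3 ≤ 3.)

Yes, G is 3-colorable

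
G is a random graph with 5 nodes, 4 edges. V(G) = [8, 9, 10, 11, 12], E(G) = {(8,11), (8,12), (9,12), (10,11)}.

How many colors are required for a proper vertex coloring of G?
Clique number ω(G) = 2 (lower bound: χ ≥ ω).
The graph is bipartite (no odd cycle), so 2 colors suffice: χ(G) = 2.
A valid 2-coloring: color 1: [11, 12]; color 2: [8, 9, 10].

χ(G) = 2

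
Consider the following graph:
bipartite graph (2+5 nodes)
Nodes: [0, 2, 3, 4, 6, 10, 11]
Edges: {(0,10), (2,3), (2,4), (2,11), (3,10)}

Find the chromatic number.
Clique number ω(G) = 2 (lower bound: χ ≥ ω).
The graph is bipartite (no odd cycle), so 2 colors suffice: χ(G) = 2.
A valid 2-coloring: color 1: [2, 6, 10]; color 2: [0, 3, 4, 11].

χ(G) = 2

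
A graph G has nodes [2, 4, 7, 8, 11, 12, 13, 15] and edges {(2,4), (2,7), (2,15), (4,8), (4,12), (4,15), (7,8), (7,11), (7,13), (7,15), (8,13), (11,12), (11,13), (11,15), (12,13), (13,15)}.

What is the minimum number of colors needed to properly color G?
χ(G) = 4

Clique number ω(G) = 4 (lower bound: χ ≥ ω).
The clique on [7, 11, 13, 15] has size 4, forcing χ ≥ 4, and the coloring below uses 4 colors, so χ(G) = 4.
A valid 4-coloring: color 1: [8, 12, 15]; color 2: [2, 13]; color 3: [4, 7]; color 4: [11].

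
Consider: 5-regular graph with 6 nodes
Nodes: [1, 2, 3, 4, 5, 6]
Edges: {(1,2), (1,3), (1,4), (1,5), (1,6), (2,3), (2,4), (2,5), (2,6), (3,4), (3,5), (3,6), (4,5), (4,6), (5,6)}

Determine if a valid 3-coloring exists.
The clique on vertices [1, 2, 3, 4, 5, 6] has size 6 > 3, so it alone needs 6 colors.

No, G is not 3-colorable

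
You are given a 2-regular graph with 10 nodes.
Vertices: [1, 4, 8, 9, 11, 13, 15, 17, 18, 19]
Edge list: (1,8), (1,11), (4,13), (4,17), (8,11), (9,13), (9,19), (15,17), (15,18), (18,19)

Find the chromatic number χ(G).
Clique number ω(G) = 3 (lower bound: χ ≥ ω).
The clique on [1, 8, 11] has size 3, forcing χ ≥ 3, and the coloring below uses 3 colors, so χ(G) = 3.
A valid 3-coloring: color 1: [11, 13, 17, 18]; color 2: [4, 8, 15, 19]; color 3: [1, 9].

χ(G) = 3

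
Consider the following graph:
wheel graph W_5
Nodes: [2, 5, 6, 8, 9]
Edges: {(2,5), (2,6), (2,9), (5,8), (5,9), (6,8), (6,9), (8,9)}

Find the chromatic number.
Clique number ω(G) = 3 (lower bound: χ ≥ ω).
The clique on [5, 8, 9] has size 3, forcing χ ≥ 3, and the coloring below uses 3 colors, so χ(G) = 3.
A valid 3-coloring: color 1: [9]; color 2: [5, 6]; color 3: [2, 8].

χ(G) = 3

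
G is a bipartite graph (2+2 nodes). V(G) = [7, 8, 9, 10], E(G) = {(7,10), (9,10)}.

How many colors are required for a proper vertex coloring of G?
χ(G) = 2

Clique number ω(G) = 2 (lower bound: χ ≥ ω).
The graph is bipartite (no odd cycle), so 2 colors suffice: χ(G) = 2.
A valid 2-coloring: color 1: [8, 10]; color 2: [7, 9].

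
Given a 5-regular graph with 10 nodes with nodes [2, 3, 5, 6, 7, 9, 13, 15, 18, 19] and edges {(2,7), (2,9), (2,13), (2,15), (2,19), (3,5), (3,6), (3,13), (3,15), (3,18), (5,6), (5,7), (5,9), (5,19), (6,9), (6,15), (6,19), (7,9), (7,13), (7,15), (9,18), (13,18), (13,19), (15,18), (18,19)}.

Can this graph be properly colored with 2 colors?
The clique on vertices [2, 13, 19] has size 3 > 2, so it alone needs 3 colors.

No, G is not 2-colorable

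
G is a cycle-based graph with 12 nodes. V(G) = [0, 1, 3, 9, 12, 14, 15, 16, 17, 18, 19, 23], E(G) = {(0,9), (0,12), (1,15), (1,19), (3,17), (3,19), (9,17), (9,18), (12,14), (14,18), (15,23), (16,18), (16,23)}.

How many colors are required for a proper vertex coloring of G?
χ(G) = 3

Clique number ω(G) = 2 (lower bound: χ ≥ ω).
Odd cycle [12, 14, 18, 9, 0] needs 3 colors (χ ≥ 3).
The coloring below uses 3 colors, so χ(G) = 3.
A valid 3-coloring: color 1: [1, 3, 9, 14, 23]; color 2: [12, 15, 17, 18, 19]; color 3: [0, 16].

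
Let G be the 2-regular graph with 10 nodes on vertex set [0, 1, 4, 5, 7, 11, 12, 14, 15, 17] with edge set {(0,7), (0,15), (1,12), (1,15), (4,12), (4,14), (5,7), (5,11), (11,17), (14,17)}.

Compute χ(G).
χ(G) = 2

Clique number ω(G) = 2 (lower bound: χ ≥ ω).
The graph is bipartite (no odd cycle), so 2 colors suffice: χ(G) = 2.
A valid 2-coloring: color 1: [0, 1, 4, 5, 17]; color 2: [7, 11, 12, 14, 15].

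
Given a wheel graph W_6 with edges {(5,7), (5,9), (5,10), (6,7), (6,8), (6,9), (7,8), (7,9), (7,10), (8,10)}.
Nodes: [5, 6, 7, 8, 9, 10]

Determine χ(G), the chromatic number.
χ(G) = 4

Clique number ω(G) = 3 (lower bound: χ ≥ ω).
Odd cycle [10, 8, 6, 9, 5] needs 3 colors (χ ≥ 3).
Vertex 7 is adjacent to every vertex of [5, 6, 8, 9, 10], which already need 3 colors among themselves, so 7 needs a new color (χ ≥ 4).
The coloring below uses 4 colors, so χ(G) = 4.
A valid 4-coloring: color 1: [7]; color 2: [9, 10]; color 3: [5, 8]; color 4: [6].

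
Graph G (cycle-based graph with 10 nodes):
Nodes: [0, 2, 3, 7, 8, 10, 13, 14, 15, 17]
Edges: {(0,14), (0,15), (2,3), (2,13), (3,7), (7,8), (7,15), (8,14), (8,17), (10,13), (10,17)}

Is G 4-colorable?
Yes, G is 4-colorable

A valid 4-coloring: color 1: [0, 7, 13, 17]; color 2: [2, 8, 10, 15]; color 3: [3, 14].
(χ(G) = 3 ≤ 4.)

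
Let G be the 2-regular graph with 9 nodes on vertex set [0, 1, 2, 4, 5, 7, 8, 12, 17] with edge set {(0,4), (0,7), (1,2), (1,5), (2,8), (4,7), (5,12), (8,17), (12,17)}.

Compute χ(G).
χ(G) = 3

Clique number ω(G) = 3 (lower bound: χ ≥ ω).
The clique on [0, 4, 7] has size 3, forcing χ ≥ 3, and the coloring below uses 3 colors, so χ(G) = 3.
A valid 3-coloring: color 1: [2, 5, 7, 17]; color 2: [0, 1, 8, 12]; color 3: [4].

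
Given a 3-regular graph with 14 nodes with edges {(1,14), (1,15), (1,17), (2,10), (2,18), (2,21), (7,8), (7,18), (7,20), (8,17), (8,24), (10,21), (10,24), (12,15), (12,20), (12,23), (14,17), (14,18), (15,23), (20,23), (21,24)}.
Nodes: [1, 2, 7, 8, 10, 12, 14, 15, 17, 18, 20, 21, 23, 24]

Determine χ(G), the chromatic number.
Clique number ω(G) = 3 (lower bound: χ ≥ ω).
The clique on [1, 14, 17] has size 3, forcing χ ≥ 3, and the coloring below uses 3 colors, so χ(G) = 3.
A valid 3-coloring: color 1: [15, 17, 18, 20, 21]; color 2: [2, 7, 14, 23, 24]; color 3: [1, 8, 10, 12].

χ(G) = 3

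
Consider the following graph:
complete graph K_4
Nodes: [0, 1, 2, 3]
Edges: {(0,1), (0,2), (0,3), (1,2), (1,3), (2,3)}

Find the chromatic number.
χ(G) = 4

Clique number ω(G) = 4 (lower bound: χ ≥ ω).
The clique on [0, 1, 2, 3] has size 4, forcing χ ≥ 4, and the coloring below uses 4 colors, so χ(G) = 4.
A valid 4-coloring: color 1: [3]; color 2: [0]; color 3: [1]; color 4: [2].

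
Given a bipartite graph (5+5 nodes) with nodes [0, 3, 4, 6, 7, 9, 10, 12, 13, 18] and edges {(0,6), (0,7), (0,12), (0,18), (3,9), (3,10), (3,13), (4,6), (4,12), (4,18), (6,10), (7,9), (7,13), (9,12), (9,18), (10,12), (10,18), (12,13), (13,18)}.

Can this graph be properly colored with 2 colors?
Yes, G is 2-colorable

A valid 2-coloring: color 1: [3, 6, 7, 12, 18]; color 2: [0, 4, 9, 10, 13].
(χ(G) = 2 ≤ 2.)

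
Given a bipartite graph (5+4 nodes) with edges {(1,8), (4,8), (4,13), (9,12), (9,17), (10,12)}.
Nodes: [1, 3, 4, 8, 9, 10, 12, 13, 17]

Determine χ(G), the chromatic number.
Clique number ω(G) = 2 (lower bound: χ ≥ ω).
The graph is bipartite (no odd cycle), so 2 colors suffice: χ(G) = 2.
A valid 2-coloring: color 1: [3, 8, 9, 10, 13]; color 2: [1, 4, 12, 17].

χ(G) = 2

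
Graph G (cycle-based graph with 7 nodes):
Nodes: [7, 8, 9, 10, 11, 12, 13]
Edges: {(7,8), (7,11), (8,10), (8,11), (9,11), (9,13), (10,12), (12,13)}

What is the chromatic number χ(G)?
χ(G) = 3

Clique number ω(G) = 3 (lower bound: χ ≥ ω).
The clique on [7, 8, 11] has size 3, forcing χ ≥ 3, and the coloring below uses 3 colors, so χ(G) = 3.
A valid 3-coloring: color 1: [10, 11, 13]; color 2: [8, 9, 12]; color 3: [7].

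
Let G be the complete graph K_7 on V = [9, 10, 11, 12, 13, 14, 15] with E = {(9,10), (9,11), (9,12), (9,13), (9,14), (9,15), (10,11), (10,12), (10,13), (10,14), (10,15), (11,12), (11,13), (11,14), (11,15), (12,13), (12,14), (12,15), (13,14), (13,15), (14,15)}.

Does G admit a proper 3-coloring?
The clique on vertices [9, 10, 11, 12, 13, 14, 15] has size 7 > 3, so it alone needs 7 colors.

No, G is not 3-colorable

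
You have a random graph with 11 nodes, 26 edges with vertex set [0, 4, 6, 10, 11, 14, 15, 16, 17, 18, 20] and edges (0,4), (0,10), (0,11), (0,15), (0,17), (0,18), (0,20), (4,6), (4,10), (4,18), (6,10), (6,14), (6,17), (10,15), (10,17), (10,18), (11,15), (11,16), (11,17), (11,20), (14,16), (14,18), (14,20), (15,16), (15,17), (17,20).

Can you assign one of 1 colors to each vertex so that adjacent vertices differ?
No, G is not 1-colorable

The clique on vertices [0, 10, 15, 17] has size 4 > 1, so it alone needs 4 colors.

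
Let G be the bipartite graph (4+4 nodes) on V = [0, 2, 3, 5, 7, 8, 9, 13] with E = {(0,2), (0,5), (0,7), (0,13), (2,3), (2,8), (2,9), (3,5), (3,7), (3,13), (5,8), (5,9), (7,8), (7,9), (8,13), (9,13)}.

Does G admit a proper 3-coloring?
A valid 3-coloring: color 1: [0, 3, 8, 9]; color 2: [2, 5, 7, 13].
(χ(G) = 2 ≤ 3.)

Yes, G is 3-colorable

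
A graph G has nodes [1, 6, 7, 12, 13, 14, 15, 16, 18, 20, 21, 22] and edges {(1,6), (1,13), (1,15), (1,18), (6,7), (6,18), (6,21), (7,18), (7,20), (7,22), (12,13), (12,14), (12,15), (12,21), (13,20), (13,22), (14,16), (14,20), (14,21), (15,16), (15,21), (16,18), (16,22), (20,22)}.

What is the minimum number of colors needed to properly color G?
χ(G) = 4

Clique number ω(G) = 3 (lower bound: χ ≥ ω).
Suppose a proper 3-coloring c exists. The clique [1, 6, 18] takes 3 distinct colors; by symmetry let c(1) = 1, c(6) = 2, c(18) = 3.
- Vertex 7: neighbors [6, 18] already have colors [2, 3] ⇒ c(7) = 1.
- Vertex 13: neighbors [1] already have colors [1]; try each remaining color.
- Case c(13) = 2:
  - Vertex 20: neighbors [7, 13] already have colors [1, 2] ⇒ c(20) = 3.
  - Vertex 22: neighbors [7, 13, 20] already have colors [1, 2, 3] — all 3 colors blocked. Contradiction.
- Case c(13) = 3:
  - Vertex 20: neighbors [7, 13] already have colors [1, 3] ⇒ c(20) = 2.
  - Vertex 22: neighbors [7, 20, 13] already have colors [1, 2, 3] — all 3 colors blocked. Contradiction.
Every case ends in a contradiction, so G has no proper 3-coloring (χ ≥ 4).
The coloring below uses 4 colors, so χ(G) = 4.
A valid 4-coloring: color 1: [7, 13, 16, 21]; color 2: [6, 14, 15, 22]; color 3: [12, 18, 20]; color 4: [1].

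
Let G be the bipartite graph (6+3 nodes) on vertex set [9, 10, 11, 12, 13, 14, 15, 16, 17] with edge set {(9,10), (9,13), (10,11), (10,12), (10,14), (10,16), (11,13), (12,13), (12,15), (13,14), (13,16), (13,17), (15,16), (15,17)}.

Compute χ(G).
Clique number ω(G) = 2 (lower bound: χ ≥ ω).
The graph is bipartite (no odd cycle), so 2 colors suffice: χ(G) = 2.
A valid 2-coloring: color 1: [10, 13, 15]; color 2: [9, 11, 12, 14, 16, 17].

χ(G) = 2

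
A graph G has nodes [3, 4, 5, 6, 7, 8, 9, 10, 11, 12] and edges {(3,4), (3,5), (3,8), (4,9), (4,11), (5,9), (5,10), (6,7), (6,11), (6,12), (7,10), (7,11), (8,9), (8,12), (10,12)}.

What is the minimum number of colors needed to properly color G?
Clique number ω(G) = 3 (lower bound: χ ≥ ω).
The clique on [6, 7, 11] has size 3, forcing χ ≥ 3, and the coloring below uses 3 colors, so χ(G) = 3.
A valid 3-coloring: color 1: [4, 5, 6, 8]; color 2: [3, 9, 10, 11]; color 3: [7, 12].

χ(G) = 3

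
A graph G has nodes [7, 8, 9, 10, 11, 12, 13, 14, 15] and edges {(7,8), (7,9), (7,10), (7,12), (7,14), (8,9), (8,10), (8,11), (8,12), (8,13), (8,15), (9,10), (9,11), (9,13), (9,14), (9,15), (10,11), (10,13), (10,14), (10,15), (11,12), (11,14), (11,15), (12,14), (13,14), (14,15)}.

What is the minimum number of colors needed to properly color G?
Clique number ω(G) = 5 (lower bound: χ ≥ ω).
The clique on [8, 9, 10, 11, 15] has size 5, forcing χ ≥ 5, and the coloring below uses 5 colors, so χ(G) = 5.
A valid 5-coloring: color 1: [10, 12]; color 2: [9]; color 3: [8, 14]; color 4: [7, 11, 13]; color 5: [15].

χ(G) = 5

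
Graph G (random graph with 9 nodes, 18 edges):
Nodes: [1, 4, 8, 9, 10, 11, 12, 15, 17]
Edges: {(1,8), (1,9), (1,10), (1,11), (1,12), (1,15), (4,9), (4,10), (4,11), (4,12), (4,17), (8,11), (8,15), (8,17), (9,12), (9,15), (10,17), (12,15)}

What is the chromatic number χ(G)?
χ(G) = 4

Clique number ω(G) = 4 (lower bound: χ ≥ ω).
The clique on [1, 9, 12, 15] has size 4, forcing χ ≥ 4, and the coloring below uses 4 colors, so χ(G) = 4.
A valid 4-coloring: color 1: [1, 4]; color 2: [8, 9, 10]; color 3: [11, 12, 17]; color 4: [15].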